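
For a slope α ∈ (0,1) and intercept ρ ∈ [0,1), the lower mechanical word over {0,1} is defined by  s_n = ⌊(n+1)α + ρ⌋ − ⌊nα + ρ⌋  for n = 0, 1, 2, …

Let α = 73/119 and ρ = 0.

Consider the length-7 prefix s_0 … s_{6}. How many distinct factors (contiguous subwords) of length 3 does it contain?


t_n = ⌊(n·73)/119⌋ for n = 0 … 7:
  n=0…7: ⌊0/119⌋=0 ⌊73/119⌋=0 ⌊146/119⌋=1 ⌊219/119⌋=1 ⌊292/119⌋=2 ⌊365/119⌋=3 ⌊438/119⌋=3 ⌊511/119⌋=4
s_n = t_(n+1) − t_n for n = 0 … 6 gives
prefix = 0101101
slide a length-3 window over [0..2] … [4..6] (5 windows); first occurrence of each distinct factor:
  [  0..  2] 010
  [  1..  3] 101
  [  2..  4] 011
  [  3..  5] 110
  (the other 1 window repeats one of these)
distinct factors: {010, 011, 101, 110}
count = 4  (Sturmian bound for length 3 is 4)

4


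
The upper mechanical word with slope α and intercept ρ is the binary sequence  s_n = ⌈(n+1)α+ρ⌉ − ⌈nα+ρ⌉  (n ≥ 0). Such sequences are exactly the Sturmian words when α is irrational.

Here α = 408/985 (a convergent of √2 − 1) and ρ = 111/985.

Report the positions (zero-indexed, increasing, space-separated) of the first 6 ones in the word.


n=0: ⌈519/985⌉−⌈111/985⌉ = 1−1 = 0
n=1: ⌈927/985⌉−⌈519/985⌉ = 1−1 = 0
n=2: ⌈1335/985⌉−⌈927/985⌉ = 2−1 = 1  ← one
n=3: ⌈1743/985⌉−⌈1335/985⌉ = 2−2 = 0
n=4: ⌈2151/985⌉−⌈1743/985⌉ = 3−2 = 1  ← one
n=5: ⌈2559/985⌉−⌈2151/985⌉ = 3−3 = 0
n=6: ⌈2967/985⌉−⌈2559/985⌉ = 4−3 = 1  ← one
n=7: ⌈3375/985⌉−⌈2967/985⌉ = 4−4 = 0
n=8: ⌈3783/985⌉−⌈3375/985⌉ = 4−4 = 0
n=9: ⌈4191/985⌉−⌈3783/985⌉ = 5−4 = 1  ← one
n=10: ⌈4599/985⌉−⌈4191/985⌉ = 5−5 = 0
n=11: ⌈5007/985⌉−⌈4599/985⌉ = 6−5 = 1  ← one
n=12: ⌈5415/985⌉−⌈5007/985⌉ = 6−6 = 0
n=13: ⌈5823/985⌉−⌈5415/985⌉ = 6−6 = 0
n=14: ⌈6231/985⌉−⌈5823/985⌉ = 7−6 = 1  ← one
positions of the first 6 ones: 2 4 6 9 11 14

2 4 6 9 11 14


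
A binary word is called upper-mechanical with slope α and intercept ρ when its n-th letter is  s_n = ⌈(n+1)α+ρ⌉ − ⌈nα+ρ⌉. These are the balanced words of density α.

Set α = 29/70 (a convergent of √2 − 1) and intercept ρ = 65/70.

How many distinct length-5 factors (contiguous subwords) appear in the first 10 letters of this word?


t_n = ⌈(n·29+65)/70⌉ for n = 0 … 10:
  n=0…9: ⌈65/70⌉=1 ⌈94/70⌉=2 ⌈123/70⌉=2 ⌈152/70⌉=3 ⌈181/70⌉=3 ⌈210/70⌉=3 ⌈239/70⌉=4 ⌈268/70⌉=4 ⌈297/70⌉=5 ⌈326/70⌉=5
  n=10: ⌈355/70⌉=6
s_n = t_(n+1) − t_n for n = 0 … 9 gives
prefix = 1010010101
slide a length-5 window over [0..4] … [5..9] (6 windows); first occurrence of each distinct factor:
  [  0..  4] 10100
  [  1..  5] 01001
  [  2..  6] 10010
  [  3..  7] 00101
  [  4..  8] 01010
  [  5..  9] 10101
distinct factors: {00101, 01001, 01010, 10010, 10100, 10101}
count = 6  (Sturmian bound for length 5 is 6)

6


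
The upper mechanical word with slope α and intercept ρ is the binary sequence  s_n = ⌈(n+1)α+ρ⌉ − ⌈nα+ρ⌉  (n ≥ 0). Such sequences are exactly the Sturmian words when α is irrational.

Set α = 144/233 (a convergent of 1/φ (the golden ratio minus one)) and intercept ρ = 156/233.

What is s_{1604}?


1

(n+1)α + ρ = (1605·144 + 156) / 233 = 231276/233
nα + ρ     = (1604·144 + 156) / 233 = 231132/233
⌈231276/233⌉ = 993,  ⌈231132/233⌉ = 992
s_{1604} = 993 − 992 = 1


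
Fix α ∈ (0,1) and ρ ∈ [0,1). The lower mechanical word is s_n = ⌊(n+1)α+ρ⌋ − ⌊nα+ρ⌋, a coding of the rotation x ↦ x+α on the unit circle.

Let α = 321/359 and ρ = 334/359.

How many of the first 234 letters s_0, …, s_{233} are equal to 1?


210

#1s = Σ_{n=0}^{233} s_n = Σ_{n=0}^{233} (⌊(n+1)α+ρ⌋ − ⌊nα+ρ⌋)
the sum telescopes: every ⌊nα+ρ⌋ with 0 < n < 234 appears once with + and once with −, leaving ⌊234α+ρ⌋ − ⌊0·α+ρ⌋
234α + ρ = (234·321 + 334) / 359 = 75448/359
ρ = 334/359
⌊75448/359⌋ = 210,  ⌊334/359⌋ = 0
#1s = 210 − 0 = 210


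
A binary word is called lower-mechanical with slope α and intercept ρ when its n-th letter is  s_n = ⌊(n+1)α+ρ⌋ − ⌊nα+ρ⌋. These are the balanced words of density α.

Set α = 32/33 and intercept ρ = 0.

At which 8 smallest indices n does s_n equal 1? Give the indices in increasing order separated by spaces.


n=0: ⌊32/33⌋−⌊0/33⌋ = 0−0 = 0
n=1: ⌊64/33⌋−⌊32/33⌋ = 1−0 = 1  ← one
n=2: ⌊96/33⌋−⌊64/33⌋ = 2−1 = 1  ← one
n=3: ⌊128/33⌋−⌊96/33⌋ = 3−2 = 1  ← one
n=4: ⌊160/33⌋−⌊128/33⌋ = 4−3 = 1  ← one
n=5: ⌊192/33⌋−⌊160/33⌋ = 5−4 = 1  ← one
n=6: ⌊224/33⌋−⌊192/33⌋ = 6−5 = 1  ← one
n=7: ⌊256/33⌋−⌊224/33⌋ = 7−6 = 1  ← one
n=8: ⌊288/33⌋−⌊256/33⌋ = 8−7 = 1  ← one
positions of the first 8 ones: 1 2 3 4 5 6 7 8

1 2 3 4 5 6 7 8


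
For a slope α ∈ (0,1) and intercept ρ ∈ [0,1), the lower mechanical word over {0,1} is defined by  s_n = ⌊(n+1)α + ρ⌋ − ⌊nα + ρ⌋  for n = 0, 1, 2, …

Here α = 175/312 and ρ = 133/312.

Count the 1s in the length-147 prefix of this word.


#1s = Σ_{n=0}^{146} s_n = Σ_{n=0}^{146} (⌊(n+1)α+ρ⌋ − ⌊nα+ρ⌋)
the sum telescopes: every ⌊nα+ρ⌋ with 0 < n < 147 appears once with + and once with −, leaving ⌊147α+ρ⌋ − ⌊0·α+ρ⌋
147α + ρ = (147·175 + 133) / 312 = 25858/312
ρ = 133/312
⌊25858/312⌋ = 82,  ⌊133/312⌋ = 0
#1s = 82 − 0 = 82

82


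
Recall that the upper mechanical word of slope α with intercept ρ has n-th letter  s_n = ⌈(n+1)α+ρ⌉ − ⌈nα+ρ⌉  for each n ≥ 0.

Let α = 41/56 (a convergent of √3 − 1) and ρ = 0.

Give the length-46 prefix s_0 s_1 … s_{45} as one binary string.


1110111011101101110111011101101110111011101101

n=0: ⌈(1·41)/56⌉ − ⌈(0·41)/56⌉ = ⌈41/56⌉ − ⌈0/56⌉ = 1 − 0 = 1
n=1: ⌈(2·41)/56⌉ − ⌈(1·41)/56⌉ = ⌈82/56⌉ − ⌈41/56⌉ = 2 − 1 = 1
n=2: ⌈(3·41)/56⌉ − ⌈(2·41)/56⌉ = ⌈123/56⌉ − ⌈82/56⌉ = 3 − 2 = 1
n=3: ⌈(4·41)/56⌉ − ⌈(3·41)/56⌉ = ⌈164/56⌉ − ⌈123/56⌉ = 3 − 3 = 0
n=4: ⌈(5·41)/56⌉ − ⌈(4·41)/56⌉ = ⌈205/56⌉ − ⌈164/56⌉ = 4 − 3 = 1
n=5: ⌈(6·41)/56⌉ − ⌈(5·41)/56⌉ = ⌈246/56⌉ − ⌈205/56⌉ = 5 − 4 = 1
n=6: ⌈(7·41)/56⌉ − ⌈(6·41)/56⌉ = ⌈287/56⌉ − ⌈246/56⌉ = 6 − 5 = 1
n=7: ⌈(8·41)/56⌉ − ⌈(7·41)/56⌉ = ⌈328/56⌉ − ⌈287/56⌉ = 6 − 6 = 0
n=8: ⌈(9·41)/56⌉ − ⌈(8·41)/56⌉ = ⌈369/56⌉ − ⌈328/56⌉ = 7 − 6 = 1
n=9: ⌈(10·41)/56⌉ − ⌈(9·41)/56⌉ = ⌈410/56⌉ − ⌈369/56⌉ = 8 − 7 = 1
n=10: ⌈(11·41)/56⌉ − ⌈(10·41)/56⌉ = ⌈451/56⌉ − ⌈410/56⌉ = 9 − 8 = 1
n=11: ⌈(12·41)/56⌉ − ⌈(11·41)/56⌉ = ⌈492/56⌉ − ⌈451/56⌉ = 9 − 9 = 0
n=12: ⌈(13·41)/56⌉ − ⌈(12·41)/56⌉ = ⌈533/56⌉ − ⌈492/56⌉ = 10 − 9 = 1
n=13: ⌈(14·41)/56⌉ − ⌈(13·41)/56⌉ = ⌈574/56⌉ − ⌈533/56⌉ = 11 − 10 = 1
n=14: ⌈(15·41)/56⌉ − ⌈(14·41)/56⌉ = ⌈615/56⌉ − ⌈574/56⌉ = 11 − 11 = 0
n=15: ⌈(16·41)/56⌉ − ⌈(15·41)/56⌉ = ⌈656/56⌉ − ⌈615/56⌉ = 12 − 11 = 1
n=16: ⌈(17·41)/56⌉ − ⌈(16·41)/56⌉ = ⌈697/56⌉ − ⌈656/56⌉ = 13 − 12 = 1
n=17: ⌈(18·41)/56⌉ − ⌈(17·41)/56⌉ = ⌈738/56⌉ − ⌈697/56⌉ = 14 − 13 = 1
n=18: ⌈(19·41)/56⌉ − ⌈(18·41)/56⌉ = ⌈779/56⌉ − ⌈738/56⌉ = 14 − 14 = 0
n=19: ⌈(20·41)/56⌉ − ⌈(19·41)/56⌉ = ⌈820/56⌉ − ⌈779/56⌉ = 15 − 14 = 1
n=20: ⌈(21·41)/56⌉ − ⌈(20·41)/56⌉ = ⌈861/56⌉ − ⌈820/56⌉ = 16 − 15 = 1
n=21: ⌈(22·41)/56⌉ − ⌈(21·41)/56⌉ = ⌈902/56⌉ − ⌈861/56⌉ = 17 − 16 = 1
n=22: ⌈(23·41)/56⌉ − ⌈(22·41)/56⌉ = ⌈943/56⌉ − ⌈902/56⌉ = 17 − 17 = 0
n=23: ⌈(24·41)/56⌉ − ⌈(23·41)/56⌉ = ⌈984/56⌉ − ⌈943/56⌉ = 18 − 17 = 1
n=24: ⌈(25·41)/56⌉ − ⌈(24·41)/56⌉ = ⌈1025/56⌉ − ⌈984/56⌉ = 19 − 18 = 1
n=25: ⌈(26·41)/56⌉ − ⌈(25·41)/56⌉ = ⌈1066/56⌉ − ⌈1025/56⌉ = 20 − 19 = 1
n=26: ⌈(27·41)/56⌉ − ⌈(26·41)/56⌉ = ⌈1107/56⌉ − ⌈1066/56⌉ = 20 − 20 = 0
n=27: ⌈(28·41)/56⌉ − ⌈(27·41)/56⌉ = ⌈1148/56⌉ − ⌈1107/56⌉ = 21 − 20 = 1
n=28: ⌈(29·41)/56⌉ − ⌈(28·41)/56⌉ = ⌈1189/56⌉ − ⌈1148/56⌉ = 22 − 21 = 1
n=29: ⌈(30·41)/56⌉ − ⌈(29·41)/56⌉ = ⌈1230/56⌉ − ⌈1189/56⌉ = 22 − 22 = 0
n=30: ⌈(31·41)/56⌉ − ⌈(30·41)/56⌉ = ⌈1271/56⌉ − ⌈1230/56⌉ = 23 − 22 = 1
n=31: ⌈(32·41)/56⌉ − ⌈(31·41)/56⌉ = ⌈1312/56⌉ − ⌈1271/56⌉ = 24 − 23 = 1
n=32: ⌈(33·41)/56⌉ − ⌈(32·41)/56⌉ = ⌈1353/56⌉ − ⌈1312/56⌉ = 25 − 24 = 1
n=33: ⌈(34·41)/56⌉ − ⌈(33·41)/56⌉ = ⌈1394/56⌉ − ⌈1353/56⌉ = 25 − 25 = 0
n=34: ⌈(35·41)/56⌉ − ⌈(34·41)/56⌉ = ⌈1435/56⌉ − ⌈1394/56⌉ = 26 − 25 = 1
n=35: ⌈(36·41)/56⌉ − ⌈(35·41)/56⌉ = ⌈1476/56⌉ − ⌈1435/56⌉ = 27 − 26 = 1
n=36: ⌈(37·41)/56⌉ − ⌈(36·41)/56⌉ = ⌈1517/56⌉ − ⌈1476/56⌉ = 28 − 27 = 1
n=37: ⌈(38·41)/56⌉ − ⌈(37·41)/56⌉ = ⌈1558/56⌉ − ⌈1517/56⌉ = 28 − 28 = 0
n=38: ⌈(39·41)/56⌉ − ⌈(38·41)/56⌉ = ⌈1599/56⌉ − ⌈1558/56⌉ = 29 − 28 = 1
n=39: ⌈(40·41)/56⌉ − ⌈(39·41)/56⌉ = ⌈1640/56⌉ − ⌈1599/56⌉ = 30 − 29 = 1
n=40: ⌈(41·41)/56⌉ − ⌈(40·41)/56⌉ = ⌈1681/56⌉ − ⌈1640/56⌉ = 31 − 30 = 1
n=41: ⌈(42·41)/56⌉ − ⌈(41·41)/56⌉ = ⌈1722/56⌉ − ⌈1681/56⌉ = 31 − 31 = 0
n=42: ⌈(43·41)/56⌉ − ⌈(42·41)/56⌉ = ⌈1763/56⌉ − ⌈1722/56⌉ = 32 − 31 = 1
n=43: ⌈(44·41)/56⌉ − ⌈(43·41)/56⌉ = ⌈1804/56⌉ − ⌈1763/56⌉ = 33 − 32 = 1
n=44: ⌈(45·41)/56⌉ − ⌈(44·41)/56⌉ = ⌈1845/56⌉ − ⌈1804/56⌉ = 33 − 33 = 0
n=45: ⌈(46·41)/56⌉ − ⌈(45·41)/56⌉ = ⌈1886/56⌉ − ⌈1845/56⌉ = 34 − 33 = 1


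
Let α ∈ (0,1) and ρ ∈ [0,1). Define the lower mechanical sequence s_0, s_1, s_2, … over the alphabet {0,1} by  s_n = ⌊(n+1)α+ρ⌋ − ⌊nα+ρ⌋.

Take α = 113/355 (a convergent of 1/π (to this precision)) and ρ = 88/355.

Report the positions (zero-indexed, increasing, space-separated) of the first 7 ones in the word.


2 5 8 11 14 18 21

n=0: ⌊201/355⌋−⌊88/355⌋ = 0−0 = 0
n=1: ⌊314/355⌋−⌊201/355⌋ = 0−0 = 0
n=2: ⌊427/355⌋−⌊314/355⌋ = 1−0 = 1  ← one
n=3: ⌊540/355⌋−⌊427/355⌋ = 1−1 = 0
n=4: ⌊653/355⌋−⌊540/355⌋ = 1−1 = 0
n=5: ⌊766/355⌋−⌊653/355⌋ = 2−1 = 1  ← one
n=6: ⌊879/355⌋−⌊766/355⌋ = 2−2 = 0
n=7: ⌊992/355⌋−⌊879/355⌋ = 2−2 = 0
n=8: ⌊1105/355⌋−⌊992/355⌋ = 3−2 = 1  ← one
n=9: ⌊1218/355⌋−⌊1105/355⌋ = 3−3 = 0
n=10: ⌊1331/355⌋−⌊1218/355⌋ = 3−3 = 0
n=11: ⌊1444/355⌋−⌊1331/355⌋ = 4−3 = 1  ← one
n=12: ⌊1557/355⌋−⌊1444/355⌋ = 4−4 = 0
n=13: ⌊1670/355⌋−⌊1557/355⌋ = 4−4 = 0
n=14: ⌊1783/355⌋−⌊1670/355⌋ = 5−4 = 1  ← one
n=15: ⌊1896/355⌋−⌊1783/355⌋ = 5−5 = 0
n=16: ⌊2009/355⌋−⌊1896/355⌋ = 5−5 = 0
n=17: ⌊2122/355⌋−⌊2009/355⌋ = 5−5 = 0
n=18: ⌊2235/355⌋−⌊2122/355⌋ = 6−5 = 1  ← one
n=19: ⌊2348/355⌋−⌊2235/355⌋ = 6−6 = 0
n=20: ⌊2461/355⌋−⌊2348/355⌋ = 6−6 = 0
n=21: ⌊2574/355⌋−⌊2461/355⌋ = 7−6 = 1  ← one
positions of the first 7 ones: 2 5 8 11 14 18 21


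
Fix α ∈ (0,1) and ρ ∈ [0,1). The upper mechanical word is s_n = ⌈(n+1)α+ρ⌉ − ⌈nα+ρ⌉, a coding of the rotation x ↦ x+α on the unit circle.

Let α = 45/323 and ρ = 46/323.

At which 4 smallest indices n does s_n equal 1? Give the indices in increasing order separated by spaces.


n=0: ⌈91/323⌉−⌈46/323⌉ = 1−1 = 0
n=1: ⌈136/323⌉−⌈91/323⌉ = 1−1 = 0
n=2: ⌈181/323⌉−⌈136/323⌉ = 1−1 = 0
n=3: ⌈226/323⌉−⌈181/323⌉ = 1−1 = 0
n=4: ⌈271/323⌉−⌈226/323⌉ = 1−1 = 0
n=5: ⌈316/323⌉−⌈271/323⌉ = 1−1 = 0
n=6: ⌈361/323⌉−⌈316/323⌉ = 2−1 = 1  ← one
n=7: ⌈406/323⌉−⌈361/323⌉ = 2−2 = 0
n=8: ⌈451/323⌉−⌈406/323⌉ = 2−2 = 0
n=9: ⌈496/323⌉−⌈451/323⌉ = 2−2 = 0
n=10: ⌈541/323⌉−⌈496/323⌉ = 2−2 = 0
n=11: ⌈586/323⌉−⌈541/323⌉ = 2−2 = 0
n=12: ⌈631/323⌉−⌈586/323⌉ = 2−2 = 0
n=13: ⌈676/323⌉−⌈631/323⌉ = 3−2 = 1  ← one
n=14: ⌈721/323⌉−⌈676/323⌉ = 3−3 = 0
n=15: ⌈766/323⌉−⌈721/323⌉ = 3−3 = 0
n=16: ⌈811/323⌉−⌈766/323⌉ = 3−3 = 0
n=17: ⌈856/323⌉−⌈811/323⌉ = 3−3 = 0
n=18: ⌈901/323⌉−⌈856/323⌉ = 3−3 = 0
n=19: ⌈946/323⌉−⌈901/323⌉ = 3−3 = 0
n=20: ⌈991/323⌉−⌈946/323⌉ = 4−3 = 1  ← one
n=21: ⌈1036/323⌉−⌈991/323⌉ = 4−4 = 0
n=22: ⌈1081/323⌉−⌈1036/323⌉ = 4−4 = 0
n=23: ⌈1126/323⌉−⌈1081/323⌉ = 4−4 = 0
n=24: ⌈1171/323⌉−⌈1126/323⌉ = 4−4 = 0
n=25: ⌈1216/323⌉−⌈1171/323⌉ = 4−4 = 0
n=26: ⌈1261/323⌉−⌈1216/323⌉ = 4−4 = 0
n=27: ⌈1306/323⌉−⌈1261/323⌉ = 5−4 = 1  ← one
positions of the first 4 ones: 6 13 20 27

6 13 20 27


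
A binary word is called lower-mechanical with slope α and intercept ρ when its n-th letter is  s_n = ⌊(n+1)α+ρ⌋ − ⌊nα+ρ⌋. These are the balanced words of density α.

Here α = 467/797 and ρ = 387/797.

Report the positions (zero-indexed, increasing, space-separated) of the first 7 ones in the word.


0 2 4 5 7 9 11

n=0: ⌊854/797⌋−⌊387/797⌋ = 1−0 = 1  ← one
n=1: ⌊1321/797⌋−⌊854/797⌋ = 1−1 = 0
n=2: ⌊1788/797⌋−⌊1321/797⌋ = 2−1 = 1  ← one
n=3: ⌊2255/797⌋−⌊1788/797⌋ = 2−2 = 0
n=4: ⌊2722/797⌋−⌊2255/797⌋ = 3−2 = 1  ← one
n=5: ⌊3189/797⌋−⌊2722/797⌋ = 4−3 = 1  ← one
n=6: ⌊3656/797⌋−⌊3189/797⌋ = 4−4 = 0
n=7: ⌊4123/797⌋−⌊3656/797⌋ = 5−4 = 1  ← one
n=8: ⌊4590/797⌋−⌊4123/797⌋ = 5−5 = 0
n=9: ⌊5057/797⌋−⌊4590/797⌋ = 6−5 = 1  ← one
n=10: ⌊5524/797⌋−⌊5057/797⌋ = 6−6 = 0
n=11: ⌊5991/797⌋−⌊5524/797⌋ = 7−6 = 1  ← one
positions of the first 7 ones: 0 2 4 5 7 9 11


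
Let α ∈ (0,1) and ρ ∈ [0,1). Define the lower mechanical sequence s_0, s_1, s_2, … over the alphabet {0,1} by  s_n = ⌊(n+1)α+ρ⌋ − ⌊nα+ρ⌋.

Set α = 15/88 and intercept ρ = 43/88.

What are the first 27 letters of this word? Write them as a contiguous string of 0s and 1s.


n=0: ⌊(1·15+43)/88⌋ − ⌊(0·15+43)/88⌋ = ⌊58/88⌋ − ⌊43/88⌋ = 0 − 0 = 0
n=1: ⌊(2·15+43)/88⌋ − ⌊(1·15+43)/88⌋ = ⌊73/88⌋ − ⌊58/88⌋ = 0 − 0 = 0
n=2: ⌊(3·15+43)/88⌋ − ⌊(2·15+43)/88⌋ = ⌊88/88⌋ − ⌊73/88⌋ = 1 − 0 = 1
n=3: ⌊(4·15+43)/88⌋ − ⌊(3·15+43)/88⌋ = ⌊103/88⌋ − ⌊88/88⌋ = 1 − 1 = 0
n=4: ⌊(5·15+43)/88⌋ − ⌊(4·15+43)/88⌋ = ⌊118/88⌋ − ⌊103/88⌋ = 1 − 1 = 0
n=5: ⌊(6·15+43)/88⌋ − ⌊(5·15+43)/88⌋ = ⌊133/88⌋ − ⌊118/88⌋ = 1 − 1 = 0
n=6: ⌊(7·15+43)/88⌋ − ⌊(6·15+43)/88⌋ = ⌊148/88⌋ − ⌊133/88⌋ = 1 − 1 = 0
n=7: ⌊(8·15+43)/88⌋ − ⌊(7·15+43)/88⌋ = ⌊163/88⌋ − ⌊148/88⌋ = 1 − 1 = 0
n=8: ⌊(9·15+43)/88⌋ − ⌊(8·15+43)/88⌋ = ⌊178/88⌋ − ⌊163/88⌋ = 2 − 1 = 1
n=9: ⌊(10·15+43)/88⌋ − ⌊(9·15+43)/88⌋ = ⌊193/88⌋ − ⌊178/88⌋ = 2 − 2 = 0
n=10: ⌊(11·15+43)/88⌋ − ⌊(10·15+43)/88⌋ = ⌊208/88⌋ − ⌊193/88⌋ = 2 − 2 = 0
n=11: ⌊(12·15+43)/88⌋ − ⌊(11·15+43)/88⌋ = ⌊223/88⌋ − ⌊208/88⌋ = 2 − 2 = 0
n=12: ⌊(13·15+43)/88⌋ − ⌊(12·15+43)/88⌋ = ⌊238/88⌋ − ⌊223/88⌋ = 2 − 2 = 0
n=13: ⌊(14·15+43)/88⌋ − ⌊(13·15+43)/88⌋ = ⌊253/88⌋ − ⌊238/88⌋ = 2 − 2 = 0
n=14: ⌊(15·15+43)/88⌋ − ⌊(14·15+43)/88⌋ = ⌊268/88⌋ − ⌊253/88⌋ = 3 − 2 = 1
n=15: ⌊(16·15+43)/88⌋ − ⌊(15·15+43)/88⌋ = ⌊283/88⌋ − ⌊268/88⌋ = 3 − 3 = 0
n=16: ⌊(17·15+43)/88⌋ − ⌊(16·15+43)/88⌋ = ⌊298/88⌋ − ⌊283/88⌋ = 3 − 3 = 0
n=17: ⌊(18·15+43)/88⌋ − ⌊(17·15+43)/88⌋ = ⌊313/88⌋ − ⌊298/88⌋ = 3 − 3 = 0
n=18: ⌊(19·15+43)/88⌋ − ⌊(18·15+43)/88⌋ = ⌊328/88⌋ − ⌊313/88⌋ = 3 − 3 = 0
n=19: ⌊(20·15+43)/88⌋ − ⌊(19·15+43)/88⌋ = ⌊343/88⌋ − ⌊328/88⌋ = 3 − 3 = 0
n=20: ⌊(21·15+43)/88⌋ − ⌊(20·15+43)/88⌋ = ⌊358/88⌋ − ⌊343/88⌋ = 4 − 3 = 1
n=21: ⌊(22·15+43)/88⌋ − ⌊(21·15+43)/88⌋ = ⌊373/88⌋ − ⌊358/88⌋ = 4 − 4 = 0
n=22: ⌊(23·15+43)/88⌋ − ⌊(22·15+43)/88⌋ = ⌊388/88⌋ − ⌊373/88⌋ = 4 − 4 = 0
n=23: ⌊(24·15+43)/88⌋ − ⌊(23·15+43)/88⌋ = ⌊403/88⌋ − ⌊388/88⌋ = 4 − 4 = 0
n=24: ⌊(25·15+43)/88⌋ − ⌊(24·15+43)/88⌋ = ⌊418/88⌋ − ⌊403/88⌋ = 4 − 4 = 0
n=25: ⌊(26·15+43)/88⌋ − ⌊(25·15+43)/88⌋ = ⌊433/88⌋ − ⌊418/88⌋ = 4 − 4 = 0
n=26: ⌊(27·15+43)/88⌋ − ⌊(26·15+43)/88⌋ = ⌊448/88⌋ − ⌊433/88⌋ = 5 − 4 = 1

001000001000001000001000001


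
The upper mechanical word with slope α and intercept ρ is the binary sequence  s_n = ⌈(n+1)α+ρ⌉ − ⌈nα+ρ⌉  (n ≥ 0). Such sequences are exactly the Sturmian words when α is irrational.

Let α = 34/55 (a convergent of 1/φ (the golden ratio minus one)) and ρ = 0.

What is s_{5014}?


1

(n+1)α + ρ = (5015·34) / 55 = 170510/55
nα + ρ     = (5014·34) / 55 = 170476/55
⌈170510/55⌉ = 3101,  ⌈170476/55⌉ = 3100
s_{5014} = 3101 − 3100 = 1


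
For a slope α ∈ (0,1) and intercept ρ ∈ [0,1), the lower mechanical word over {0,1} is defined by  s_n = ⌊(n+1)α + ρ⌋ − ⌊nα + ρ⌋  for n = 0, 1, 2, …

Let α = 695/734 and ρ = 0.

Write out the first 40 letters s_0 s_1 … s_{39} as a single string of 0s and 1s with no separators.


0111111111111111110111111111111111111011

n=0: ⌊(1·695)/734⌋ − ⌊(0·695)/734⌋ = ⌊695/734⌋ − ⌊0/734⌋ = 0 − 0 = 0
n=1: ⌊(2·695)/734⌋ − ⌊(1·695)/734⌋ = ⌊1390/734⌋ − ⌊695/734⌋ = 1 − 0 = 1
n=2: ⌊(3·695)/734⌋ − ⌊(2·695)/734⌋ = ⌊2085/734⌋ − ⌊1390/734⌋ = 2 − 1 = 1
n=3: ⌊(4·695)/734⌋ − ⌊(3·695)/734⌋ = ⌊2780/734⌋ − ⌊2085/734⌋ = 3 − 2 = 1
n=4: ⌊(5·695)/734⌋ − ⌊(4·695)/734⌋ = ⌊3475/734⌋ − ⌊2780/734⌋ = 4 − 3 = 1
n=5: ⌊(6·695)/734⌋ − ⌊(5·695)/734⌋ = ⌊4170/734⌋ − ⌊3475/734⌋ = 5 − 4 = 1
n=6: ⌊(7·695)/734⌋ − ⌊(6·695)/734⌋ = ⌊4865/734⌋ − ⌊4170/734⌋ = 6 − 5 = 1
n=7: ⌊(8·695)/734⌋ − ⌊(7·695)/734⌋ = ⌊5560/734⌋ − ⌊4865/734⌋ = 7 − 6 = 1
n=8: ⌊(9·695)/734⌋ − ⌊(8·695)/734⌋ = ⌊6255/734⌋ − ⌊5560/734⌋ = 8 − 7 = 1
n=9: ⌊(10·695)/734⌋ − ⌊(9·695)/734⌋ = ⌊6950/734⌋ − ⌊6255/734⌋ = 9 − 8 = 1
n=10: ⌊(11·695)/734⌋ − ⌊(10·695)/734⌋ = ⌊7645/734⌋ − ⌊6950/734⌋ = 10 − 9 = 1
n=11: ⌊(12·695)/734⌋ − ⌊(11·695)/734⌋ = ⌊8340/734⌋ − ⌊7645/734⌋ = 11 − 10 = 1
n=12: ⌊(13·695)/734⌋ − ⌊(12·695)/734⌋ = ⌊9035/734⌋ − ⌊8340/734⌋ = 12 − 11 = 1
n=13: ⌊(14·695)/734⌋ − ⌊(13·695)/734⌋ = ⌊9730/734⌋ − ⌊9035/734⌋ = 13 − 12 = 1
n=14: ⌊(15·695)/734⌋ − ⌊(14·695)/734⌋ = ⌊10425/734⌋ − ⌊9730/734⌋ = 14 − 13 = 1
n=15: ⌊(16·695)/734⌋ − ⌊(15·695)/734⌋ = ⌊11120/734⌋ − ⌊10425/734⌋ = 15 − 14 = 1
n=16: ⌊(17·695)/734⌋ − ⌊(16·695)/734⌋ = ⌊11815/734⌋ − ⌊11120/734⌋ = 16 − 15 = 1
n=17: ⌊(18·695)/734⌋ − ⌊(17·695)/734⌋ = ⌊12510/734⌋ − ⌊11815/734⌋ = 17 − 16 = 1
n=18: ⌊(19·695)/734⌋ − ⌊(18·695)/734⌋ = ⌊13205/734⌋ − ⌊12510/734⌋ = 17 − 17 = 0
n=19: ⌊(20·695)/734⌋ − ⌊(19·695)/734⌋ = ⌊13900/734⌋ − ⌊13205/734⌋ = 18 − 17 = 1
n=20: ⌊(21·695)/734⌋ − ⌊(20·695)/734⌋ = ⌊14595/734⌋ − ⌊13900/734⌋ = 19 − 18 = 1
n=21: ⌊(22·695)/734⌋ − ⌊(21·695)/734⌋ = ⌊15290/734⌋ − ⌊14595/734⌋ = 20 − 19 = 1
n=22: ⌊(23·695)/734⌋ − ⌊(22·695)/734⌋ = ⌊15985/734⌋ − ⌊15290/734⌋ = 21 − 20 = 1
n=23: ⌊(24·695)/734⌋ − ⌊(23·695)/734⌋ = ⌊16680/734⌋ − ⌊15985/734⌋ = 22 − 21 = 1
n=24: ⌊(25·695)/734⌋ − ⌊(24·695)/734⌋ = ⌊17375/734⌋ − ⌊16680/734⌋ = 23 − 22 = 1
n=25: ⌊(26·695)/734⌋ − ⌊(25·695)/734⌋ = ⌊18070/734⌋ − ⌊17375/734⌋ = 24 − 23 = 1
n=26: ⌊(27·695)/734⌋ − ⌊(26·695)/734⌋ = ⌊18765/734⌋ − ⌊18070/734⌋ = 25 − 24 = 1
n=27: ⌊(28·695)/734⌋ − ⌊(27·695)/734⌋ = ⌊19460/734⌋ − ⌊18765/734⌋ = 26 − 25 = 1
n=28: ⌊(29·695)/734⌋ − ⌊(28·695)/734⌋ = ⌊20155/734⌋ − ⌊19460/734⌋ = 27 − 26 = 1
n=29: ⌊(30·695)/734⌋ − ⌊(29·695)/734⌋ = ⌊20850/734⌋ − ⌊20155/734⌋ = 28 − 27 = 1
n=30: ⌊(31·695)/734⌋ − ⌊(30·695)/734⌋ = ⌊21545/734⌋ − ⌊20850/734⌋ = 29 − 28 = 1
n=31: ⌊(32·695)/734⌋ − ⌊(31·695)/734⌋ = ⌊22240/734⌋ − ⌊21545/734⌋ = 30 − 29 = 1
n=32: ⌊(33·695)/734⌋ − ⌊(32·695)/734⌋ = ⌊22935/734⌋ − ⌊22240/734⌋ = 31 − 30 = 1
n=33: ⌊(34·695)/734⌋ − ⌊(33·695)/734⌋ = ⌊23630/734⌋ − ⌊22935/734⌋ = 32 − 31 = 1
n=34: ⌊(35·695)/734⌋ − ⌊(34·695)/734⌋ = ⌊24325/734⌋ − ⌊23630/734⌋ = 33 − 32 = 1
n=35: ⌊(36·695)/734⌋ − ⌊(35·695)/734⌋ = ⌊25020/734⌋ − ⌊24325/734⌋ = 34 − 33 = 1
n=36: ⌊(37·695)/734⌋ − ⌊(36·695)/734⌋ = ⌊25715/734⌋ − ⌊25020/734⌋ = 35 − 34 = 1
n=37: ⌊(38·695)/734⌋ − ⌊(37·695)/734⌋ = ⌊26410/734⌋ − ⌊25715/734⌋ = 35 − 35 = 0
n=38: ⌊(39·695)/734⌋ − ⌊(38·695)/734⌋ = ⌊27105/734⌋ − ⌊26410/734⌋ = 36 − 35 = 1
n=39: ⌊(40·695)/734⌋ − ⌊(39·695)/734⌋ = ⌊27800/734⌋ − ⌊27105/734⌋ = 37 − 36 = 1


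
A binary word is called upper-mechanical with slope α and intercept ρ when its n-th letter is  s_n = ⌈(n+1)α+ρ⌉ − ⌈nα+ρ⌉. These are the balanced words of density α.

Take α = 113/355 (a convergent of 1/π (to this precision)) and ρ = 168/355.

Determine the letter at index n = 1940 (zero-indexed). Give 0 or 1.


(n+1)α + ρ = (1941·113 + 168) / 355 = 219501/355
nα + ρ     = (1940·113 + 168) / 355 = 219388/355
⌈219501/355⌉ = 619,  ⌈219388/355⌉ = 618
s_{1940} = 619 − 618 = 1

1


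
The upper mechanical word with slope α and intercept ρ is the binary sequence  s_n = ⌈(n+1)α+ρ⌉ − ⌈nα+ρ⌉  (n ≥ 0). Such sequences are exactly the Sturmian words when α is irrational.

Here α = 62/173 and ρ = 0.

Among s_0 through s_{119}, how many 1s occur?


44

#1s = Σ_{n=0}^{119} s_n = Σ_{n=0}^{119} (⌈(n+1)α+ρ⌉ − ⌈nα+ρ⌉)
the sum telescopes: every ⌈nα+ρ⌉ with 0 < n < 120 appears once with + and once with −, leaving ⌈120α+ρ⌉ − ⌈0·α+ρ⌉
120α + ρ = (120·62) / 173 = 7440/173
ρ = 0/173
⌈7440/173⌉ = 44,  ⌈0/173⌉ = 0
#1s = 44 − 0 = 44


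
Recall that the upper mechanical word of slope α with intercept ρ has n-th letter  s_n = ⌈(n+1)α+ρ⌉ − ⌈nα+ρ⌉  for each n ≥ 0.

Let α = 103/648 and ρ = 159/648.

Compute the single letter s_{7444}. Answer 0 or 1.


0

(n+1)α + ρ = (7445·103 + 159) / 648 = 766994/648
nα + ρ     = (7444·103 + 159) / 648 = 766891/648
⌈766994/648⌉ = 1184,  ⌈766891/648⌉ = 1184
s_{7444} = 1184 − 1184 = 0


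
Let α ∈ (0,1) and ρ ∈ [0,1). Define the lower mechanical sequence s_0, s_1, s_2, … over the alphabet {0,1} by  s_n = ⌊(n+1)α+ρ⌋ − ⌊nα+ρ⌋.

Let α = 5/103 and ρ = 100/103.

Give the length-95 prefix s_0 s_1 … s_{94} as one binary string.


n=0: ⌊(1·5+100)/103⌋ − ⌊(0·5+100)/103⌋ = ⌊105/103⌋ − ⌊100/103⌋ = 1 − 0 = 1
n=1: ⌊(2·5+100)/103⌋ − ⌊(1·5+100)/103⌋ = ⌊110/103⌋ − ⌊105/103⌋ = 1 − 1 = 0
n=2: ⌊(3·5+100)/103⌋ − ⌊(2·5+100)/103⌋ = ⌊115/103⌋ − ⌊110/103⌋ = 1 − 1 = 0
n=3: ⌊(4·5+100)/103⌋ − ⌊(3·5+100)/103⌋ = ⌊120/103⌋ − ⌊115/103⌋ = 1 − 1 = 0
n=4: ⌊(5·5+100)/103⌋ − ⌊(4·5+100)/103⌋ = ⌊125/103⌋ − ⌊120/103⌋ = 1 − 1 = 0
n=5: ⌊(6·5+100)/103⌋ − ⌊(5·5+100)/103⌋ = ⌊130/103⌋ − ⌊125/103⌋ = 1 − 1 = 0
n=6: ⌊(7·5+100)/103⌋ − ⌊(6·5+100)/103⌋ = ⌊135/103⌋ − ⌊130/103⌋ = 1 − 1 = 0
n=7: ⌊(8·5+100)/103⌋ − ⌊(7·5+100)/103⌋ = ⌊140/103⌋ − ⌊135/103⌋ = 1 − 1 = 0
n=8: ⌊(9·5+100)/103⌋ − ⌊(8·5+100)/103⌋ = ⌊145/103⌋ − ⌊140/103⌋ = 1 − 1 = 0
n=9: ⌊(10·5+100)/103⌋ − ⌊(9·5+100)/103⌋ = ⌊150/103⌋ − ⌊145/103⌋ = 1 − 1 = 0
n=10: ⌊(11·5+100)/103⌋ − ⌊(10·5+100)/103⌋ = ⌊155/103⌋ − ⌊150/103⌋ = 1 − 1 = 0
n=11: ⌊(12·5+100)/103⌋ − ⌊(11·5+100)/103⌋ = ⌊160/103⌋ − ⌊155/103⌋ = 1 − 1 = 0
n=12: ⌊(13·5+100)/103⌋ − ⌊(12·5+100)/103⌋ = ⌊165/103⌋ − ⌊160/103⌋ = 1 − 1 = 0
n=13: ⌊(14·5+100)/103⌋ − ⌊(13·5+100)/103⌋ = ⌊170/103⌋ − ⌊165/103⌋ = 1 − 1 = 0
n=14: ⌊(15·5+100)/103⌋ − ⌊(14·5+100)/103⌋ = ⌊175/103⌋ − ⌊170/103⌋ = 1 − 1 = 0
n=15: ⌊(16·5+100)/103⌋ − ⌊(15·5+100)/103⌋ = ⌊180/103⌋ − ⌊175/103⌋ = 1 − 1 = 0
n=16: ⌊(17·5+100)/103⌋ − ⌊(16·5+100)/103⌋ = ⌊185/103⌋ − ⌊180/103⌋ = 1 − 1 = 0
n=17: ⌊(18·5+100)/103⌋ − ⌊(17·5+100)/103⌋ = ⌊190/103⌋ − ⌊185/103⌋ = 1 − 1 = 0
n=18: ⌊(19·5+100)/103⌋ − ⌊(18·5+100)/103⌋ = ⌊195/103⌋ − ⌊190/103⌋ = 1 − 1 = 0
n=19: ⌊(20·5+100)/103⌋ − ⌊(19·5+100)/103⌋ = ⌊200/103⌋ − ⌊195/103⌋ = 1 − 1 = 0
n=20: ⌊(21·5+100)/103⌋ − ⌊(20·5+100)/103⌋ = ⌊205/103⌋ − ⌊200/103⌋ = 1 − 1 = 0
n=21: ⌊(22·5+100)/103⌋ − ⌊(21·5+100)/103⌋ = ⌊210/103⌋ − ⌊205/103⌋ = 2 − 1 = 1
n=22: ⌊(23·5+100)/103⌋ − ⌊(22·5+100)/103⌋ = ⌊215/103⌋ − ⌊210/103⌋ = 2 − 2 = 0
n=23: ⌊(24·5+100)/103⌋ − ⌊(23·5+100)/103⌋ = ⌊220/103⌋ − ⌊215/103⌋ = 2 − 2 = 0
n=24: ⌊(25·5+100)/103⌋ − ⌊(24·5+100)/103⌋ = ⌊225/103⌋ − ⌊220/103⌋ = 2 − 2 = 0
n=25: ⌊(26·5+100)/103⌋ − ⌊(25·5+100)/103⌋ = ⌊230/103⌋ − ⌊225/103⌋ = 2 − 2 = 0
n=26: ⌊(27·5+100)/103⌋ − ⌊(26·5+100)/103⌋ = ⌊235/103⌋ − ⌊230/103⌋ = 2 − 2 = 0
n=27: ⌊(28·5+100)/103⌋ − ⌊(27·5+100)/103⌋ = ⌊240/103⌋ − ⌊235/103⌋ = 2 − 2 = 0
n=28: ⌊(29·5+100)/103⌋ − ⌊(28·5+100)/103⌋ = ⌊245/103⌋ − ⌊240/103⌋ = 2 − 2 = 0
n=29: ⌊(30·5+100)/103⌋ − ⌊(29·5+100)/103⌋ = ⌊250/103⌋ − ⌊245/103⌋ = 2 − 2 = 0
n=30: ⌊(31·5+100)/103⌋ − ⌊(30·5+100)/103⌋ = ⌊255/103⌋ − ⌊250/103⌋ = 2 − 2 = 0
n=31: ⌊(32·5+100)/103⌋ − ⌊(31·5+100)/103⌋ = ⌊260/103⌋ − ⌊255/103⌋ = 2 − 2 = 0
n=32: ⌊(33·5+100)/103⌋ − ⌊(32·5+100)/103⌋ = ⌊265/103⌋ − ⌊260/103⌋ = 2 − 2 = 0
n=33: ⌊(34·5+100)/103⌋ − ⌊(33·5+100)/103⌋ = ⌊270/103⌋ − ⌊265/103⌋ = 2 − 2 = 0
n=34: ⌊(35·5+100)/103⌋ − ⌊(34·5+100)/103⌋ = ⌊275/103⌋ − ⌊270/103⌋ = 2 − 2 = 0
n=35: ⌊(36·5+100)/103⌋ − ⌊(35·5+100)/103⌋ = ⌊280/103⌋ − ⌊275/103⌋ = 2 − 2 = 0
n=36: ⌊(37·5+100)/103⌋ − ⌊(36·5+100)/103⌋ = ⌊285/103⌋ − ⌊280/103⌋ = 2 − 2 = 0
n=37: ⌊(38·5+100)/103⌋ − ⌊(37·5+100)/103⌋ = ⌊290/103⌋ − ⌊285/103⌋ = 2 − 2 = 0
n=38: ⌊(39·5+100)/103⌋ − ⌊(38·5+100)/103⌋ = ⌊295/103⌋ − ⌊290/103⌋ = 2 − 2 = 0
n=39: ⌊(40·5+100)/103⌋ − ⌊(39·5+100)/103⌋ = ⌊300/103⌋ − ⌊295/103⌋ = 2 − 2 = 0
n=40: ⌊(41·5+100)/103⌋ − ⌊(40·5+100)/103⌋ = ⌊305/103⌋ − ⌊300/103⌋ = 2 − 2 = 0
n=41: ⌊(42·5+100)/103⌋ − ⌊(41·5+100)/103⌋ = ⌊310/103⌋ − ⌊305/103⌋ = 3 − 2 = 1
n=42: ⌊(43·5+100)/103⌋ − ⌊(42·5+100)/103⌋ = ⌊315/103⌋ − ⌊310/103⌋ = 3 − 3 = 0
n=43: ⌊(44·5+100)/103⌋ − ⌊(43·5+100)/103⌋ = ⌊320/103⌋ − ⌊315/103⌋ = 3 − 3 = 0
n=44: ⌊(45·5+100)/103⌋ − ⌊(44·5+100)/103⌋ = ⌊325/103⌋ − ⌊320/103⌋ = 3 − 3 = 0
n=45: ⌊(46·5+100)/103⌋ − ⌊(45·5+100)/103⌋ = ⌊330/103⌋ − ⌊325/103⌋ = 3 − 3 = 0
n=46: ⌊(47·5+100)/103⌋ − ⌊(46·5+100)/103⌋ = ⌊335/103⌋ − ⌊330/103⌋ = 3 − 3 = 0
n=47: ⌊(48·5+100)/103⌋ − ⌊(47·5+100)/103⌋ = ⌊340/103⌋ − ⌊335/103⌋ = 3 − 3 = 0
n=48: ⌊(49·5+100)/103⌋ − ⌊(48·5+100)/103⌋ = ⌊345/103⌋ − ⌊340/103⌋ = 3 − 3 = 0
n=49: ⌊(50·5+100)/103⌋ − ⌊(49·5+100)/103⌋ = ⌊350/103⌋ − ⌊345/103⌋ = 3 − 3 = 0
n=50: ⌊(51·5+100)/103⌋ − ⌊(50·5+100)/103⌋ = ⌊355/103⌋ − ⌊350/103⌋ = 3 − 3 = 0
n=51: ⌊(52·5+100)/103⌋ − ⌊(51·5+100)/103⌋ = ⌊360/103⌋ − ⌊355/103⌋ = 3 − 3 = 0
n=52: ⌊(53·5+100)/103⌋ − ⌊(52·5+100)/103⌋ = ⌊365/103⌋ − ⌊360/103⌋ = 3 − 3 = 0
n=53: ⌊(54·5+100)/103⌋ − ⌊(53·5+100)/103⌋ = ⌊370/103⌋ − ⌊365/103⌋ = 3 − 3 = 0
n=54: ⌊(55·5+100)/103⌋ − ⌊(54·5+100)/103⌋ = ⌊375/103⌋ − ⌊370/103⌋ = 3 − 3 = 0
n=55: ⌊(56·5+100)/103⌋ − ⌊(55·5+100)/103⌋ = ⌊380/103⌋ − ⌊375/103⌋ = 3 − 3 = 0
n=56: ⌊(57·5+100)/103⌋ − ⌊(56·5+100)/103⌋ = ⌊385/103⌋ − ⌊380/103⌋ = 3 − 3 = 0
n=57: ⌊(58·5+100)/103⌋ − ⌊(57·5+100)/103⌋ = ⌊390/103⌋ − ⌊385/103⌋ = 3 − 3 = 0
n=58: ⌊(59·5+100)/103⌋ − ⌊(58·5+100)/103⌋ = ⌊395/103⌋ − ⌊390/103⌋ = 3 − 3 = 0
n=59: ⌊(60·5+100)/103⌋ − ⌊(59·5+100)/103⌋ = ⌊400/103⌋ − ⌊395/103⌋ = 3 − 3 = 0
n=60: ⌊(61·5+100)/103⌋ − ⌊(60·5+100)/103⌋ = ⌊405/103⌋ − ⌊400/103⌋ = 3 − 3 = 0
n=61: ⌊(62·5+100)/103⌋ − ⌊(61·5+100)/103⌋ = ⌊410/103⌋ − ⌊405/103⌋ = 3 − 3 = 0
n=62: ⌊(63·5+100)/103⌋ − ⌊(62·5+100)/103⌋ = ⌊415/103⌋ − ⌊410/103⌋ = 4 − 3 = 1
n=63: ⌊(64·5+100)/103⌋ − ⌊(63·5+100)/103⌋ = ⌊420/103⌋ − ⌊415/103⌋ = 4 − 4 = 0
n=64: ⌊(65·5+100)/103⌋ − ⌊(64·5+100)/103⌋ = ⌊425/103⌋ − ⌊420/103⌋ = 4 − 4 = 0
n=65: ⌊(66·5+100)/103⌋ − ⌊(65·5+100)/103⌋ = ⌊430/103⌋ − ⌊425/103⌋ = 4 − 4 = 0
n=66: ⌊(67·5+100)/103⌋ − ⌊(66·5+100)/103⌋ = ⌊435/103⌋ − ⌊430/103⌋ = 4 − 4 = 0
n=67: ⌊(68·5+100)/103⌋ − ⌊(67·5+100)/103⌋ = ⌊440/103⌋ − ⌊435/103⌋ = 4 − 4 = 0
n=68: ⌊(69·5+100)/103⌋ − ⌊(68·5+100)/103⌋ = ⌊445/103⌋ − ⌊440/103⌋ = 4 − 4 = 0
n=69: ⌊(70·5+100)/103⌋ − ⌊(69·5+100)/103⌋ = ⌊450/103⌋ − ⌊445/103⌋ = 4 − 4 = 0
n=70: ⌊(71·5+100)/103⌋ − ⌊(70·5+100)/103⌋ = ⌊455/103⌋ − ⌊450/103⌋ = 4 − 4 = 0
n=71: ⌊(72·5+100)/103⌋ − ⌊(71·5+100)/103⌋ = ⌊460/103⌋ − ⌊455/103⌋ = 4 − 4 = 0
n=72: ⌊(73·5+100)/103⌋ − ⌊(72·5+100)/103⌋ = ⌊465/103⌋ − ⌊460/103⌋ = 4 − 4 = 0
n=73: ⌊(74·5+100)/103⌋ − ⌊(73·5+100)/103⌋ = ⌊470/103⌋ − ⌊465/103⌋ = 4 − 4 = 0
n=74: ⌊(75·5+100)/103⌋ − ⌊(74·5+100)/103⌋ = ⌊475/103⌋ − ⌊470/103⌋ = 4 − 4 = 0
n=75: ⌊(76·5+100)/103⌋ − ⌊(75·5+100)/103⌋ = ⌊480/103⌋ − ⌊475/103⌋ = 4 − 4 = 0
n=76: ⌊(77·5+100)/103⌋ − ⌊(76·5+100)/103⌋ = ⌊485/103⌋ − ⌊480/103⌋ = 4 − 4 = 0
n=77: ⌊(78·5+100)/103⌋ − ⌊(77·5+100)/103⌋ = ⌊490/103⌋ − ⌊485/103⌋ = 4 − 4 = 0
n=78: ⌊(79·5+100)/103⌋ − ⌊(78·5+100)/103⌋ = ⌊495/103⌋ − ⌊490/103⌋ = 4 − 4 = 0
n=79: ⌊(80·5+100)/103⌋ − ⌊(79·5+100)/103⌋ = ⌊500/103⌋ − ⌊495/103⌋ = 4 − 4 = 0
n=80: ⌊(81·5+100)/103⌋ − ⌊(80·5+100)/103⌋ = ⌊505/103⌋ − ⌊500/103⌋ = 4 − 4 = 0
n=81: ⌊(82·5+100)/103⌋ − ⌊(81·5+100)/103⌋ = ⌊510/103⌋ − ⌊505/103⌋ = 4 − 4 = 0
n=82: ⌊(83·5+100)/103⌋ − ⌊(82·5+100)/103⌋ = ⌊515/103⌋ − ⌊510/103⌋ = 5 − 4 = 1
n=83: ⌊(84·5+100)/103⌋ − ⌊(83·5+100)/103⌋ = ⌊520/103⌋ − ⌊515/103⌋ = 5 − 5 = 0
n=84: ⌊(85·5+100)/103⌋ − ⌊(84·5+100)/103⌋ = ⌊525/103⌋ − ⌊520/103⌋ = 5 − 5 = 0
n=85: ⌊(86·5+100)/103⌋ − ⌊(85·5+100)/103⌋ = ⌊530/103⌋ − ⌊525/103⌋ = 5 − 5 = 0
n=86: ⌊(87·5+100)/103⌋ − ⌊(86·5+100)/103⌋ = ⌊535/103⌋ − ⌊530/103⌋ = 5 − 5 = 0
n=87: ⌊(88·5+100)/103⌋ − ⌊(87·5+100)/103⌋ = ⌊540/103⌋ − ⌊535/103⌋ = 5 − 5 = 0
n=88: ⌊(89·5+100)/103⌋ − ⌊(88·5+100)/103⌋ = ⌊545/103⌋ − ⌊540/103⌋ = 5 − 5 = 0
n=89: ⌊(90·5+100)/103⌋ − ⌊(89·5+100)/103⌋ = ⌊550/103⌋ − ⌊545/103⌋ = 5 − 5 = 0
n=90: ⌊(91·5+100)/103⌋ − ⌊(90·5+100)/103⌋ = ⌊555/103⌋ − ⌊550/103⌋ = 5 − 5 = 0
n=91: ⌊(92·5+100)/103⌋ − ⌊(91·5+100)/103⌋ = ⌊560/103⌋ − ⌊555/103⌋ = 5 − 5 = 0
n=92: ⌊(93·5+100)/103⌋ − ⌊(92·5+100)/103⌋ = ⌊565/103⌋ − ⌊560/103⌋ = 5 − 5 = 0
n=93: ⌊(94·5+100)/103⌋ − ⌊(93·5+100)/103⌋ = ⌊570/103⌋ − ⌊565/103⌋ = 5 − 5 = 0
n=94: ⌊(95·5+100)/103⌋ − ⌊(94·5+100)/103⌋ = ⌊575/103⌋ − ⌊570/103⌋ = 5 − 5 = 0

10000000000000000000010000000000000000000100000000000000000000100000000000000000001000000000000


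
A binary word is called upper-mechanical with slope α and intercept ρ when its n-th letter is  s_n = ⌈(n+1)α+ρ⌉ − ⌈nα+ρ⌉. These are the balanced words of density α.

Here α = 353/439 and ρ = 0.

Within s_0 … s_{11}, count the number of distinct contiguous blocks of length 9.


4

t_n = ⌈(n·353)/439⌉ for n = 0 … 12:
  n=0…9: ⌈0/439⌉=0 ⌈353/439⌉=1 ⌈706/439⌉=2 ⌈1059/439⌉=3 ⌈1412/439⌉=4 ⌈1765/439⌉=5 ⌈2118/439⌉=5 ⌈2471/439⌉=6 ⌈2824/439⌉=7 ⌈3177/439⌉=8
  n=10…12: ⌈3530/439⌉=9 ⌈3883/439⌉=9 ⌈4236/439⌉=10
s_n = t_(n+1) − t_n for n = 0 … 11 gives
prefix = 111110111101
slide a length-9 window over [0..8] … [3..11] (4 windows); first occurrence of each distinct factor:
  [  0..  8] 111110111
  [  1..  9] 111101111
  [  2.. 10] 111011110
  [  3.. 11] 110111101
distinct factors: {110111101, 111011110, 111101111, 111110111}
count = 4  (Sturmian bound for length 9 is 10)


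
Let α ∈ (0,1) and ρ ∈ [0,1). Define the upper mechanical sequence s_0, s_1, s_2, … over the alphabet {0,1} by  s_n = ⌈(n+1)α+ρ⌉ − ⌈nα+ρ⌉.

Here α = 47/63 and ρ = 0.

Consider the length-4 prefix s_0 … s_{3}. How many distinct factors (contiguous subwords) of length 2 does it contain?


t_n = ⌈(n·47)/63⌉ for n = 0 … 4:
  n=0…4: ⌈0/63⌉=0 ⌈47/63⌉=1 ⌈94/63⌉=2 ⌈141/63⌉=3 ⌈188/63⌉=3
s_n = t_(n+1) − t_n for n = 0 … 3 gives
prefix = 1110
slide a length-2 window over [0..1] … [2..3] (3 windows); first occurrence of each distinct factor:
  [  0..  1] 11
  [  2..  3] 10
  (the other 1 window repeats one of these)
distinct factors: {10, 11}
count = 2  (Sturmian bound for length 2 is 3)

2


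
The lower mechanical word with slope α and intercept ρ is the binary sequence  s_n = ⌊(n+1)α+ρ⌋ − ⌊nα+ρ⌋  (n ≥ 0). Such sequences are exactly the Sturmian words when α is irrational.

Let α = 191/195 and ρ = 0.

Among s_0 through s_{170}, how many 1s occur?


#1s = Σ_{n=0}^{170} s_n = Σ_{n=0}^{170} (⌊(n+1)α+ρ⌋ − ⌊nα+ρ⌋)
the sum telescopes: every ⌊nα+ρ⌋ with 0 < n < 171 appears once with + and once with −, leaving ⌊171α+ρ⌋ − ⌊0·α+ρ⌋
171α + ρ = (171·191) / 195 = 32661/195
ρ = 0/195
⌊32661/195⌋ = 167,  ⌊0/195⌋ = 0
#1s = 167 − 0 = 167

167


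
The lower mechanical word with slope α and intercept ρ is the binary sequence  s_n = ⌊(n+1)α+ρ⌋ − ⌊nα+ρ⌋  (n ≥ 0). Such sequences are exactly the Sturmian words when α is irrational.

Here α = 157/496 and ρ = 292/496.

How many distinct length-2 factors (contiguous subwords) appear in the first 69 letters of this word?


t_n = ⌊(n·157+292)/496⌋ for n = 0 … 69:
  n=0…9: ⌊292/496⌋=0 ⌊449/496⌋=0 ⌊606/496⌋=1 ⌊763/496⌋=1 ⌊920/496⌋=1 ⌊1077/496⌋=2 ⌊1234/496⌋=2 ⌊1391/496⌋=2 ⌊1548/496⌋=3 ⌊1705/496⌋=3
  n=10…19: ⌊1862/496⌋=3 ⌊2019/496⌋=4 ⌊2176/496⌋=4 ⌊2333/496⌋=4 ⌊2490/496⌋=5 ⌊2647/496⌋=5 ⌊2804/496⌋=5 ⌊2961/496⌋=5 ⌊3118/496⌋=6 ⌊3275/496⌋=6
  n=20…29: ⌊3432/496⌋=6 ⌊3589/496⌋=7 ⌊3746/496⌋=7 ⌊3903/496⌋=7 ⌊4060/496⌋=8 ⌊4217/496⌋=8 ⌊4374/496⌋=8 ⌊4531/496⌋=9 ⌊4688/496⌋=9 ⌊4845/496⌋=9
  n=30…39: ⌊5002/496⌋=10 ⌊5159/496⌋=10 ⌊5316/496⌋=10 ⌊5473/496⌋=11 ⌊5630/496⌋=11 ⌊5787/496⌋=11 ⌊5944/496⌋=11 ⌊6101/496⌋=12 ⌊6258/496⌋=12 ⌊6415/496⌋=12
  n=40…49: ⌊6572/496⌋=13 ⌊6729/496⌋=13 ⌊6886/496⌋=13 ⌊7043/496⌋=14 ⌊7200/496⌋=14 ⌊7357/496⌋=14 ⌊7514/496⌋=15 ⌊7671/496⌋=15 ⌊7828/496⌋=15 ⌊7985/496⌋=16
  n=50…59: ⌊8142/496⌋=16 ⌊8299/496⌋=16 ⌊8456/496⌋=17 ⌊8613/496⌋=17 ⌊8770/496⌋=17 ⌊8927/496⌋=17 ⌊9084/496⌋=18 ⌊9241/496⌋=18 ⌊9398/496⌋=18 ⌊9555/496⌋=19
  n=60…69: ⌊9712/496⌋=19 ⌊9869/496⌋=19 ⌊10026/496⌋=20 ⌊10183/496⌋=20 ⌊10340/496⌋=20 ⌊10497/496⌋=21 ⌊10654/496⌋=21 ⌊10811/496⌋=21 ⌊10968/496⌋=22 ⌊11125/496⌋=22
s_n = t_(n+1) − t_n for n = 0 … 68 gives
prefix = 010010010010010001001001001001001000100100100100100100010010010010010
slide a length-2 window over [0..1] … [67..68] (68 windows); first occurrence of each distinct factor:
  [  0..  1] 01
  [  1..  2] 10
  [  2..  3] 00
  (the other 65 windows repeat one of these)
distinct factors: {00, 01, 10}
count = 3  (Sturmian bound for length 2 is 3)

3


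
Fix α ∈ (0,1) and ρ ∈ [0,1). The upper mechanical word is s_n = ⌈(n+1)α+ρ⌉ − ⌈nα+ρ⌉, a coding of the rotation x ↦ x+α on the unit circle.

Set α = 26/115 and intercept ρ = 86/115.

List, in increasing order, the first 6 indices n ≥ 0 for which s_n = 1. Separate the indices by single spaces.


1 5 9 14 18 23

n=0: ⌈112/115⌉−⌈86/115⌉ = 1−1 = 0
n=1: ⌈138/115⌉−⌈112/115⌉ = 2−1 = 1  ← one
n=2: ⌈164/115⌉−⌈138/115⌉ = 2−2 = 0
n=3: ⌈190/115⌉−⌈164/115⌉ = 2−2 = 0
n=4: ⌈216/115⌉−⌈190/115⌉ = 2−2 = 0
n=5: ⌈242/115⌉−⌈216/115⌉ = 3−2 = 1  ← one
n=6: ⌈268/115⌉−⌈242/115⌉ = 3−3 = 0
n=7: ⌈294/115⌉−⌈268/115⌉ = 3−3 = 0
n=8: ⌈320/115⌉−⌈294/115⌉ = 3−3 = 0
n=9: ⌈346/115⌉−⌈320/115⌉ = 4−3 = 1  ← one
n=10: ⌈372/115⌉−⌈346/115⌉ = 4−4 = 0
n=11: ⌈398/115⌉−⌈372/115⌉ = 4−4 = 0
n=12: ⌈424/115⌉−⌈398/115⌉ = 4−4 = 0
n=13: ⌈450/115⌉−⌈424/115⌉ = 4−4 = 0
n=14: ⌈476/115⌉−⌈450/115⌉ = 5−4 = 1  ← one
n=15: ⌈502/115⌉−⌈476/115⌉ = 5−5 = 0
n=16: ⌈528/115⌉−⌈502/115⌉ = 5−5 = 0
n=17: ⌈554/115⌉−⌈528/115⌉ = 5−5 = 0
n=18: ⌈580/115⌉−⌈554/115⌉ = 6−5 = 1  ← one
n=19: ⌈606/115⌉−⌈580/115⌉ = 6−6 = 0
n=20: ⌈632/115⌉−⌈606/115⌉ = 6−6 = 0
n=21: ⌈658/115⌉−⌈632/115⌉ = 6−6 = 0
n=22: ⌈684/115⌉−⌈658/115⌉ = 6−6 = 0
n=23: ⌈710/115⌉−⌈684/115⌉ = 7−6 = 1  ← one
positions of the first 6 ones: 1 5 9 14 18 23


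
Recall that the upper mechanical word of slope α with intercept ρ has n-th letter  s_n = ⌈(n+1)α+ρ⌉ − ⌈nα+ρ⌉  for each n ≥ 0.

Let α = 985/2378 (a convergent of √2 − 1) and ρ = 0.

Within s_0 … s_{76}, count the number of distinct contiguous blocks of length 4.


5

t_n = ⌈(n·985)/2378⌉ for n = 0 … 77:
  n=0…9: ⌈0/2378⌉=0 ⌈985/2378⌉=1 ⌈1970/2378⌉=1 ⌈2955/2378⌉=2 ⌈3940/2378⌉=2 ⌈4925/2378⌉=3 ⌈5910/2378⌉=3 ⌈6895/2378⌉=3 ⌈7880/2378⌉=4 ⌈8865/2378⌉=4
  n=10…19: ⌈9850/2378⌉=5 ⌈10835/2378⌉=5 ⌈11820/2378⌉=5 ⌈12805/2378⌉=6 ⌈13790/2378⌉=6 ⌈14775/2378⌉=7 ⌈15760/2378⌉=7 ⌈16745/2378⌉=8 ⌈17730/2378⌉=8 ⌈18715/2378⌉=8
  n=20…29: ⌈19700/2378⌉=9 ⌈20685/2378⌉=9 ⌈21670/2378⌉=10 ⌈22655/2378⌉=10 ⌈23640/2378⌉=10 ⌈24625/2378⌉=11 ⌈25610/2378⌉=11 ⌈26595/2378⌉=12 ⌈27580/2378⌉=12 ⌈28565/2378⌉=13
  n=30…39: ⌈29550/2378⌉=13 ⌈30535/2378⌉=13 ⌈31520/2378⌉=14 ⌈32505/2378⌉=14 ⌈33490/2378⌉=15 ⌈34475/2378⌉=15 ⌈35460/2378⌉=15 ⌈36445/2378⌉=16 ⌈37430/2378⌉=16 ⌈38415/2378⌉=17
  n=40…49: ⌈39400/2378⌉=17 ⌈40385/2378⌉=17 ⌈41370/2378⌉=18 ⌈42355/2378⌉=18 ⌈43340/2378⌉=19 ⌈44325/2378⌉=19 ⌈45310/2378⌉=20 ⌈46295/2378⌉=20 ⌈47280/2378⌉=20 ⌈48265/2378⌉=21
  n=50…59: ⌈49250/2378⌉=21 ⌈50235/2378⌉=22 ⌈51220/2378⌉=22 ⌈52205/2378⌉=22 ⌈53190/2378⌉=23 ⌈54175/2378⌉=23 ⌈55160/2378⌉=24 ⌈56145/2378⌉=24 ⌈57130/2378⌉=25 ⌈58115/2378⌉=25
  n=60…69: ⌈59100/2378⌉=25 ⌈60085/2378⌉=26 ⌈61070/2378⌉=26 ⌈62055/2378⌉=27 ⌈63040/2378⌉=27 ⌈64025/2378⌉=27 ⌈65010/2378⌉=28 ⌈65995/2378⌉=28 ⌈66980/2378⌉=29 ⌈67965/2378⌉=29
  n=70…77: ⌈68950/2378⌉=29 ⌈69935/2378⌉=30 ⌈70920/2378⌉=30 ⌈71905/2378⌉=31 ⌈72890/2378⌉=31 ⌈73875/2378⌉=32 ⌈74860/2378⌉=32 ⌈75845/2378⌉=32
s_n = t_(n+1) − t_n for n = 0 … 76 gives
prefix = 10101001010010101001010010101001010010100101010010100101010010100101001010100
slide a length-4 window over [0..3] … [73..76] (74 windows); first occurrence of each distinct factor:
  [  0..  3] 1010
  [  1..  4] 0101
  [  3..  6] 0100
  [  4..  7] 1001
  [  5..  8] 0010
  (the other 69 windows repeat one of these)
distinct factors: {0010, 0100, 0101, 1001, 1010}
count = 5  (Sturmian bound for length 4 is 5)
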